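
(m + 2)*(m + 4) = m^2 + 6*m + 8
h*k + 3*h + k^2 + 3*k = (h + k)*(k + 3)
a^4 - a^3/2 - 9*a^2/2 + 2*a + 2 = (a - 2)*(a - 1)*(a + 1/2)*(a + 2)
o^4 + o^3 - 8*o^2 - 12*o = o*(o - 3)*(o + 2)^2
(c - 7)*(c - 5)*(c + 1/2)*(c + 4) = c^4 - 15*c^3/2 - 17*c^2 + 267*c/2 + 70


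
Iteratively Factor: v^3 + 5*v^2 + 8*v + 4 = (v + 2)*(v^2 + 3*v + 2) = (v + 2)^2*(v + 1)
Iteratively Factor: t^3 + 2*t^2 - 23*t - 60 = (t + 3)*(t^2 - t - 20) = (t - 5)*(t + 3)*(t + 4)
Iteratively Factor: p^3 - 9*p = (p + 3)*(p^2 - 3*p) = (p - 3)*(p + 3)*(p)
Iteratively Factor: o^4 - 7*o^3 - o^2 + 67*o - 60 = (o - 1)*(o^3 - 6*o^2 - 7*o + 60) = (o - 4)*(o - 1)*(o^2 - 2*o - 15) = (o - 5)*(o - 4)*(o - 1)*(o + 3)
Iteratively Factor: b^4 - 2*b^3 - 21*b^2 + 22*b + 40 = (b - 2)*(b^3 - 21*b - 20) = (b - 2)*(b + 4)*(b^2 - 4*b - 5) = (b - 5)*(b - 2)*(b + 4)*(b + 1)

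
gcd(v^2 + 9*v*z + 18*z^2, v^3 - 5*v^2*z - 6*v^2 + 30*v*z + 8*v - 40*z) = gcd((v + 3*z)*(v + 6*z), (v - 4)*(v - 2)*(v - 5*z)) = 1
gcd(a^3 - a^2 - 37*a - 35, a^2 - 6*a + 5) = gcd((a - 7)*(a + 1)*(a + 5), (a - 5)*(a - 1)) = 1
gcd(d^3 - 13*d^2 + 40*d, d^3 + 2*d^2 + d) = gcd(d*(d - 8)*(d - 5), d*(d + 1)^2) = d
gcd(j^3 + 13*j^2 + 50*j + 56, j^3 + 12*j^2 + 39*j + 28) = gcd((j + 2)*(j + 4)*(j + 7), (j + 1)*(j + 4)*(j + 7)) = j^2 + 11*j + 28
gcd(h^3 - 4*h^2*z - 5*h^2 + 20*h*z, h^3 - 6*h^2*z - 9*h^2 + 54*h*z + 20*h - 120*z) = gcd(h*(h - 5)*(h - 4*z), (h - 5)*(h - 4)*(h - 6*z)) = h - 5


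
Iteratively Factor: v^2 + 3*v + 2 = (v + 2)*(v + 1)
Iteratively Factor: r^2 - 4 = (r + 2)*(r - 2)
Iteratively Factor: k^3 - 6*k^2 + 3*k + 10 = (k - 5)*(k^2 - k - 2) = (k - 5)*(k + 1)*(k - 2)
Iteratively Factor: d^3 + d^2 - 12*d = (d - 3)*(d^2 + 4*d) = d*(d - 3)*(d + 4)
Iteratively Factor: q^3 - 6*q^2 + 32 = (q + 2)*(q^2 - 8*q + 16) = (q - 4)*(q + 2)*(q - 4)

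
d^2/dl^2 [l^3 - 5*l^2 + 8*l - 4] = 6*l - 10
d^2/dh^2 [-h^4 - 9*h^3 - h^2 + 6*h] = -12*h^2 - 54*h - 2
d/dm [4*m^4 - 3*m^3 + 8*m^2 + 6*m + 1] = 16*m^3 - 9*m^2 + 16*m + 6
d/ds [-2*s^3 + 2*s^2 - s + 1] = -6*s^2 + 4*s - 1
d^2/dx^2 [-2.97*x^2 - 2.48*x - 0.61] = -5.94000000000000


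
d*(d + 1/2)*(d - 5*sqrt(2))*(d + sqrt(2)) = d^4 - 4*sqrt(2)*d^3 + d^3/2 - 10*d^2 - 2*sqrt(2)*d^2 - 5*d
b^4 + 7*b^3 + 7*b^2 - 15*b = b*(b - 1)*(b + 3)*(b + 5)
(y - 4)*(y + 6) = y^2 + 2*y - 24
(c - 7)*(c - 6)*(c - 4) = c^3 - 17*c^2 + 94*c - 168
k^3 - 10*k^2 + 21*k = k*(k - 7)*(k - 3)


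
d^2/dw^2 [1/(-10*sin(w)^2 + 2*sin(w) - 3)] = 2*(200*sin(w)^4 - 30*sin(w)^3 - 358*sin(w)^2 + 63*sin(w) + 26)/(10*sin(w)^2 - 2*sin(w) + 3)^3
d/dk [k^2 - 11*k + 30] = 2*k - 11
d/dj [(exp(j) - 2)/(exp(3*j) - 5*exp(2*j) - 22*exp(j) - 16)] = ((exp(j) - 2)*(-3*exp(2*j) + 10*exp(j) + 22) + exp(3*j) - 5*exp(2*j) - 22*exp(j) - 16)*exp(j)/(-exp(3*j) + 5*exp(2*j) + 22*exp(j) + 16)^2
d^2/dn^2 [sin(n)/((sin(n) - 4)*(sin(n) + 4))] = -(sin(n)^4 + 94*sin(n)^2 + 160)*sin(n)/((sin(n) - 4)^3*(sin(n) + 4)^3)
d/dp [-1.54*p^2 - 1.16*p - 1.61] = -3.08*p - 1.16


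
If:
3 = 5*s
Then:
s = 3/5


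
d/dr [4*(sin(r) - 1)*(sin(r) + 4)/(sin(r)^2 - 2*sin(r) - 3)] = 4*(-5*sin(r)^2 + 2*sin(r) - 17)*cos(r)/((sin(r) - 3)^2*(sin(r) + 1)^2)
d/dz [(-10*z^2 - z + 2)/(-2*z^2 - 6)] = (-z^2 + 64*z + 3)/(2*(z^4 + 6*z^2 + 9))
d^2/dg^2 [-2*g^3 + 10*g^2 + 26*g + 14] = 20 - 12*g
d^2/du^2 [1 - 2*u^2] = -4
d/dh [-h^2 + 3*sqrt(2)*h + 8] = -2*h + 3*sqrt(2)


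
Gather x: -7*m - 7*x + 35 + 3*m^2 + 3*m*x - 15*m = 3*m^2 - 22*m + x*(3*m - 7) + 35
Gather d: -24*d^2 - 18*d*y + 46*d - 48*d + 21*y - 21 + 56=-24*d^2 + d*(-18*y - 2) + 21*y + 35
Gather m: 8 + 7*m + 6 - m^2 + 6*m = -m^2 + 13*m + 14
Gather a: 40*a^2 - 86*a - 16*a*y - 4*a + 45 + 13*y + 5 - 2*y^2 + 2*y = 40*a^2 + a*(-16*y - 90) - 2*y^2 + 15*y + 50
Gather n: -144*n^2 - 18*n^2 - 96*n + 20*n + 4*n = -162*n^2 - 72*n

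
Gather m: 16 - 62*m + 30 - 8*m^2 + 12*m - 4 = -8*m^2 - 50*m + 42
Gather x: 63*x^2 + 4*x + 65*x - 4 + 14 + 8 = 63*x^2 + 69*x + 18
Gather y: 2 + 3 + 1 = 6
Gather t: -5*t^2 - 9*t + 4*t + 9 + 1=-5*t^2 - 5*t + 10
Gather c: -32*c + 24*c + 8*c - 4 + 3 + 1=0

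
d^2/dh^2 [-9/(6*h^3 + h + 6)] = 18*(18*h*(6*h^3 + h + 6) - (18*h^2 + 1)^2)/(6*h^3 + h + 6)^3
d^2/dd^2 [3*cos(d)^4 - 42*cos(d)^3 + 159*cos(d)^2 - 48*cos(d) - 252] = -48*sin(d)^4 + 696*sin(d)^2 + 159*cos(d)/2 + 189*cos(3*d)/2 - 330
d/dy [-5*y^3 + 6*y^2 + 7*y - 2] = -15*y^2 + 12*y + 7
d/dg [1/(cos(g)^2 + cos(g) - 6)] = (2*cos(g) + 1)*sin(g)/(cos(g)^2 + cos(g) - 6)^2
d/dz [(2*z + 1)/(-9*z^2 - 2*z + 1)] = 2*(9*z^2 + 9*z + 2)/(81*z^4 + 36*z^3 - 14*z^2 - 4*z + 1)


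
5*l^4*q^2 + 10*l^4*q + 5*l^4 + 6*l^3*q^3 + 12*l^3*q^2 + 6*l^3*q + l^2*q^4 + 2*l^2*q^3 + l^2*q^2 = (l + q)*(5*l + q)*(l*q + l)^2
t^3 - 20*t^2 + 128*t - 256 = (t - 8)^2*(t - 4)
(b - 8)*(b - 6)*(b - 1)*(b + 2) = b^4 - 13*b^3 + 32*b^2 + 76*b - 96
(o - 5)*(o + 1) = o^2 - 4*o - 5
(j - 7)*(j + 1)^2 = j^3 - 5*j^2 - 13*j - 7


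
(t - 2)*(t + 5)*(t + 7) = t^3 + 10*t^2 + 11*t - 70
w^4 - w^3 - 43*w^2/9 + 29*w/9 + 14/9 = (w - 7/3)*(w - 1)*(w + 1/3)*(w + 2)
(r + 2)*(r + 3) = r^2 + 5*r + 6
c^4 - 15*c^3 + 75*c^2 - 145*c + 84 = (c - 7)*(c - 4)*(c - 3)*(c - 1)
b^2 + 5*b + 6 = (b + 2)*(b + 3)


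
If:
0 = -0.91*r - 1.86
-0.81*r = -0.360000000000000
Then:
No Solution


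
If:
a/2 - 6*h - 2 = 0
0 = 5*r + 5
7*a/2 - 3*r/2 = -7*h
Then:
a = 10/49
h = -31/98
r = -1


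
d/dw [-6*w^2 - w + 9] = -12*w - 1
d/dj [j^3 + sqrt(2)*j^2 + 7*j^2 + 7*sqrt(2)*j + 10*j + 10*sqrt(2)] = 3*j^2 + 2*sqrt(2)*j + 14*j + 7*sqrt(2) + 10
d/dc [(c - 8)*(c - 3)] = 2*c - 11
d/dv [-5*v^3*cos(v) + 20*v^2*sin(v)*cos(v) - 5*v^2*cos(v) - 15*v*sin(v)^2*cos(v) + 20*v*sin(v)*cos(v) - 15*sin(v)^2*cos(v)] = 5*v^3*sin(v) + 5*v^2*sin(v) - 15*v^2*cos(v) + 20*v^2*cos(2*v) + 15*v*sin(v)/4 - 45*v*sin(3*v)/4 + 20*sqrt(2)*v*sin(2*v + pi/4) - 10*v*cos(v) + 10*sin(2*v) - 45*sin(3*v)/4 + 15*cos(3*v)/4 - 15*sqrt(2)*cos(v + pi/4)/4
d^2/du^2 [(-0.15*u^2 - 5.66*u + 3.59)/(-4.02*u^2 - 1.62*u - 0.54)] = (3.5527136788005e-15*u^4 + 180.982008*u^3 - 350.048736*u^2 - 213.997464*u - 13.072104)/(64.964808*u^6 + 78.539544*u^5 + 57.830112*u^4 + 25.351704*u^3 + 7.768224*u^2 + 1.417176*u + 0.157464)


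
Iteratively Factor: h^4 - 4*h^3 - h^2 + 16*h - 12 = (h - 1)*(h^3 - 3*h^2 - 4*h + 12) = (h - 2)*(h - 1)*(h^2 - h - 6) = (h - 3)*(h - 2)*(h - 1)*(h + 2)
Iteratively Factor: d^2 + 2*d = (d + 2)*(d)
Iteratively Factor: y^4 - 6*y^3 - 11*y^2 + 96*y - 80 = (y - 1)*(y^3 - 5*y^2 - 16*y + 80) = (y - 1)*(y + 4)*(y^2 - 9*y + 20) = (y - 5)*(y - 1)*(y + 4)*(y - 4)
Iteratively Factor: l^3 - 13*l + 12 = (l - 3)*(l^2 + 3*l - 4) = (l - 3)*(l + 4)*(l - 1)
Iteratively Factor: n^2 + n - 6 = (n + 3)*(n - 2)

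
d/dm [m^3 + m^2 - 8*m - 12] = 3*m^2 + 2*m - 8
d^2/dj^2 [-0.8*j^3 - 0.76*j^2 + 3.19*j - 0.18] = -4.8*j - 1.52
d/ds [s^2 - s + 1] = 2*s - 1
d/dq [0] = 0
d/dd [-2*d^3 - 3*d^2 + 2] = 6*d*(-d - 1)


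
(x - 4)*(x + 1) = x^2 - 3*x - 4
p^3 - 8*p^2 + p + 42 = (p - 7)*(p - 3)*(p + 2)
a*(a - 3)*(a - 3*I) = a^3 - 3*a^2 - 3*I*a^2 + 9*I*a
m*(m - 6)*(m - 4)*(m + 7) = m^4 - 3*m^3 - 46*m^2 + 168*m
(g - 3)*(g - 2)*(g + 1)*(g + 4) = g^4 - 15*g^2 + 10*g + 24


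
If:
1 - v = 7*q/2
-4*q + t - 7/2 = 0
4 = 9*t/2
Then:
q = -47/72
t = 8/9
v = 473/144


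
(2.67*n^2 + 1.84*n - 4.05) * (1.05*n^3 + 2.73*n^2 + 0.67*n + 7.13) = 2.8035*n^5 + 9.2211*n^4 + 2.5596*n^3 + 9.2134*n^2 + 10.4057*n - 28.8765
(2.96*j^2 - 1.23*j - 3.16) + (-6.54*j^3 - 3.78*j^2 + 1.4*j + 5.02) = -6.54*j^3 - 0.82*j^2 + 0.17*j + 1.86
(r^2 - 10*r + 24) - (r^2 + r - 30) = 54 - 11*r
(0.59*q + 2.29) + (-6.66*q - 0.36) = 1.93 - 6.07*q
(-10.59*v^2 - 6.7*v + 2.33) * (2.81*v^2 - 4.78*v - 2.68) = -29.7579*v^4 + 31.7932*v^3 + 66.9545*v^2 + 6.8186*v - 6.2444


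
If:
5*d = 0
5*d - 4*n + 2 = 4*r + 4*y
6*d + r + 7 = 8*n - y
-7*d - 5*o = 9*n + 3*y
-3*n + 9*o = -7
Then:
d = 0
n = 5/6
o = -1/2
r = 4/3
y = -5/3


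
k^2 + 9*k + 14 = (k + 2)*(k + 7)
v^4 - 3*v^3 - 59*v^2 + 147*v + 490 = (v - 7)*(v - 5)*(v + 2)*(v + 7)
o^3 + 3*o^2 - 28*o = o*(o - 4)*(o + 7)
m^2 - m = m*(m - 1)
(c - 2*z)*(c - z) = c^2 - 3*c*z + 2*z^2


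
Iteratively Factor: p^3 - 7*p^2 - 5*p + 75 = (p - 5)*(p^2 - 2*p - 15) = (p - 5)^2*(p + 3)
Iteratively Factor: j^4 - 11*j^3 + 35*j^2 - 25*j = (j - 5)*(j^3 - 6*j^2 + 5*j) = (j - 5)^2*(j^2 - j) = j*(j - 5)^2*(j - 1)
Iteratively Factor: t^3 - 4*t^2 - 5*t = (t)*(t^2 - 4*t - 5) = t*(t + 1)*(t - 5)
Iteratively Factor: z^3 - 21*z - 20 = (z + 4)*(z^2 - 4*z - 5) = (z + 1)*(z + 4)*(z - 5)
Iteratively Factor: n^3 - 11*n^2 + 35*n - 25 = (n - 1)*(n^2 - 10*n + 25) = (n - 5)*(n - 1)*(n - 5)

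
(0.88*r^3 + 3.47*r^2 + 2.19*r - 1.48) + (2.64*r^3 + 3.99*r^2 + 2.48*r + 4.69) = 3.52*r^3 + 7.46*r^2 + 4.67*r + 3.21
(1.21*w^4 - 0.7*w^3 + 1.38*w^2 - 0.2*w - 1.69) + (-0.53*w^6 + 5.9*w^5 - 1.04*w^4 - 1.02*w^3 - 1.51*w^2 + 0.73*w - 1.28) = -0.53*w^6 + 5.9*w^5 + 0.17*w^4 - 1.72*w^3 - 0.13*w^2 + 0.53*w - 2.97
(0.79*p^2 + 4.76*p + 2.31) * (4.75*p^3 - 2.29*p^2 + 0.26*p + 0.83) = 3.7525*p^5 + 20.8009*p^4 + 0.277500000000002*p^3 - 3.3966*p^2 + 4.5514*p + 1.9173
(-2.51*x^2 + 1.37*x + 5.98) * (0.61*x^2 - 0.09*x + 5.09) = -1.5311*x^4 + 1.0616*x^3 - 9.2514*x^2 + 6.4351*x + 30.4382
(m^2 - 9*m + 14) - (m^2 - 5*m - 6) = 20 - 4*m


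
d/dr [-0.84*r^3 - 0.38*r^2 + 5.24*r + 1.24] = -2.52*r^2 - 0.76*r + 5.24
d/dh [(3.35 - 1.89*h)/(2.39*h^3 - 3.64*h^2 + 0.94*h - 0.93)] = (9.0342*h^3 - 30.8991*h^2 + 24.388*h - 1.3913)/(5.7121*h^6 - 17.3992*h^5 + 17.7428*h^4 - 11.2886*h^3 + 7.654*h^2 - 1.7484*h + 0.8649)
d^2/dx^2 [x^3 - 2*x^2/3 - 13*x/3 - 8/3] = 6*x - 4/3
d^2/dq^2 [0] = 0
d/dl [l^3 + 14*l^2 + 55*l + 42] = 3*l^2 + 28*l + 55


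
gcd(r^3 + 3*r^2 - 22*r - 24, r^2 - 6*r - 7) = r + 1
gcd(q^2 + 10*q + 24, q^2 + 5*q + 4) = q + 4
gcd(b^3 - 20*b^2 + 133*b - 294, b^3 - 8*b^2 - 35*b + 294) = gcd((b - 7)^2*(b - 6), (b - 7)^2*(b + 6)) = b^2 - 14*b + 49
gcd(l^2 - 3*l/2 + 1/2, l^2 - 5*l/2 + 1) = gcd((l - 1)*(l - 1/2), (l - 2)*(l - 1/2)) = l - 1/2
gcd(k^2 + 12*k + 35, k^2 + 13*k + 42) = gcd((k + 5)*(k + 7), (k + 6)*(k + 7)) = k + 7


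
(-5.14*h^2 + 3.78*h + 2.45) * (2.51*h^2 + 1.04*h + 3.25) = -12.9014*h^4 + 4.1422*h^3 - 6.6243*h^2 + 14.833*h + 7.9625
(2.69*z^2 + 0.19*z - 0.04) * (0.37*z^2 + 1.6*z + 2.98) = 0.9953*z^4 + 4.3743*z^3 + 8.3054*z^2 + 0.5022*z - 0.1192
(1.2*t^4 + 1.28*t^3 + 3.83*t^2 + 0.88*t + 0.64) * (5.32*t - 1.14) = 6.384*t^5 + 5.4416*t^4 + 18.9164*t^3 + 0.3154*t^2 + 2.4016*t - 0.7296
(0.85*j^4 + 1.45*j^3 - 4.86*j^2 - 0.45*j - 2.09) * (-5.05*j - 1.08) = -4.2925*j^5 - 8.2405*j^4 + 22.977*j^3 + 7.5213*j^2 + 11.0405*j + 2.2572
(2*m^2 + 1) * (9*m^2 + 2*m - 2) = 18*m^4 + 4*m^3 + 5*m^2 + 2*m - 2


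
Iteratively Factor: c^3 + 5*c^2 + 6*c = (c + 2)*(c^2 + 3*c) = c*(c + 2)*(c + 3)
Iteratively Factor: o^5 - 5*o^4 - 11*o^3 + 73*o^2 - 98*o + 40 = (o - 5)*(o^4 - 11*o^2 + 18*o - 8) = (o - 5)*(o - 1)*(o^3 + o^2 - 10*o + 8) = (o - 5)*(o - 1)*(o + 4)*(o^2 - 3*o + 2) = (o - 5)*(o - 2)*(o - 1)*(o + 4)*(o - 1)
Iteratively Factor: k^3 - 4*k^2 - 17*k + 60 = (k + 4)*(k^2 - 8*k + 15) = (k - 5)*(k + 4)*(k - 3)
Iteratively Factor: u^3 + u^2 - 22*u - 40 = (u + 4)*(u^2 - 3*u - 10) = (u - 5)*(u + 4)*(u + 2)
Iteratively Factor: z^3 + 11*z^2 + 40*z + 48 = (z + 4)*(z^2 + 7*z + 12) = (z + 3)*(z + 4)*(z + 4)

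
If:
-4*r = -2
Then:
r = 1/2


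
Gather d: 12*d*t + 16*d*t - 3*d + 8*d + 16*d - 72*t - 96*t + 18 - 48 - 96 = d*(28*t + 21) - 168*t - 126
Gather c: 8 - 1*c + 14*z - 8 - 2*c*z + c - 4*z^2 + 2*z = -2*c*z - 4*z^2 + 16*z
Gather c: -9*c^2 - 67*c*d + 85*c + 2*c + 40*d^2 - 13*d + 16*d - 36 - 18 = -9*c^2 + c*(87 - 67*d) + 40*d^2 + 3*d - 54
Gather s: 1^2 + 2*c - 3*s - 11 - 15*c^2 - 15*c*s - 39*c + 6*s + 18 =-15*c^2 - 37*c + s*(3 - 15*c) + 8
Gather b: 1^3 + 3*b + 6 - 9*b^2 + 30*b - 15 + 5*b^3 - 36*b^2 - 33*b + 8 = 5*b^3 - 45*b^2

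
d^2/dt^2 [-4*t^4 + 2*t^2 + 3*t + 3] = 4 - 48*t^2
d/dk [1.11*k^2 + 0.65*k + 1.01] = 2.22*k + 0.65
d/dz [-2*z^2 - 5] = -4*z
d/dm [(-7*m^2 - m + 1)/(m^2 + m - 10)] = 3*(-2*m^2 + 46*m + 3)/(m^4 + 2*m^3 - 19*m^2 - 20*m + 100)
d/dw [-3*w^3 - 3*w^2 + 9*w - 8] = -9*w^2 - 6*w + 9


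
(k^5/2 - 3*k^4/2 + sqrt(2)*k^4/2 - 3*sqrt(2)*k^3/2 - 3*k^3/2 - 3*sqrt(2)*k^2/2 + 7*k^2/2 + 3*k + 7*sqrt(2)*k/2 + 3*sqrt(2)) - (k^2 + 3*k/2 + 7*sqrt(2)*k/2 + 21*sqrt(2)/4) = k^5/2 - 3*k^4/2 + sqrt(2)*k^4/2 - 3*sqrt(2)*k^3/2 - 3*k^3/2 - 3*sqrt(2)*k^2/2 + 5*k^2/2 + 3*k/2 - 9*sqrt(2)/4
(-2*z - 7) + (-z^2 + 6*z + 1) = -z^2 + 4*z - 6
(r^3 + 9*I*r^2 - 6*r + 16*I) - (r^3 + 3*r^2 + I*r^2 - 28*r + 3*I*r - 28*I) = -3*r^2 + 8*I*r^2 + 22*r - 3*I*r + 44*I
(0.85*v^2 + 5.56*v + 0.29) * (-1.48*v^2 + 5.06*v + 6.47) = -1.258*v^4 - 3.9278*v^3 + 33.2039*v^2 + 37.4406*v + 1.8763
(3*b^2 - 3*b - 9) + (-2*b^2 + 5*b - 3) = b^2 + 2*b - 12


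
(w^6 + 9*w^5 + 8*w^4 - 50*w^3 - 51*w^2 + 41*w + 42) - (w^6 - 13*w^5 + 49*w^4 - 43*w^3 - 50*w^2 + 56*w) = 22*w^5 - 41*w^4 - 7*w^3 - w^2 - 15*w + 42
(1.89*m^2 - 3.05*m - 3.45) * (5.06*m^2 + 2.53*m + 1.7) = 9.5634*m^4 - 10.6513*m^3 - 21.9605*m^2 - 13.9135*m - 5.865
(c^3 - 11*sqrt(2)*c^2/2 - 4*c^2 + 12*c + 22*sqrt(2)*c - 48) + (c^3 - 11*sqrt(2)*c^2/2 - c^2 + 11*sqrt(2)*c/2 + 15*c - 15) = 2*c^3 - 11*sqrt(2)*c^2 - 5*c^2 + 27*c + 55*sqrt(2)*c/2 - 63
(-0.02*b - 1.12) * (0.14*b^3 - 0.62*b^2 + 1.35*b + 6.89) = -0.0028*b^4 - 0.1444*b^3 + 0.6674*b^2 - 1.6498*b - 7.7168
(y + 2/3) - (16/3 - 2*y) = 3*y - 14/3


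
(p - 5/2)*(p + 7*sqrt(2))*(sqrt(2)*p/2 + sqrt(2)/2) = sqrt(2)*p^3/2 - 3*sqrt(2)*p^2/4 + 7*p^2 - 21*p/2 - 5*sqrt(2)*p/4 - 35/2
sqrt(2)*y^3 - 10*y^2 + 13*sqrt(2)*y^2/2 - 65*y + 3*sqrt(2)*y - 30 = (y + 6)*(y - 5*sqrt(2))*(sqrt(2)*y + sqrt(2)/2)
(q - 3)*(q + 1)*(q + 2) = q^3 - 7*q - 6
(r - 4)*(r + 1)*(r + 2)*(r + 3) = r^4 + 2*r^3 - 13*r^2 - 38*r - 24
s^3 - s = s*(s - 1)*(s + 1)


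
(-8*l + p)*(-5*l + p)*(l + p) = 40*l^3 + 27*l^2*p - 12*l*p^2 + p^3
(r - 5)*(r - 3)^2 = r^3 - 11*r^2 + 39*r - 45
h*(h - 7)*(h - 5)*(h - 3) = h^4 - 15*h^3 + 71*h^2 - 105*h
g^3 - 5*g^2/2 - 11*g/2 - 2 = (g - 4)*(g + 1/2)*(g + 1)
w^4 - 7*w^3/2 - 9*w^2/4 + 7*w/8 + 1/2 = (w - 4)*(w - 1/2)*(w + 1/2)^2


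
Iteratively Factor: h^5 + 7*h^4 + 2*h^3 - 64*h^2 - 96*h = (h + 4)*(h^4 + 3*h^3 - 10*h^2 - 24*h) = h*(h + 4)*(h^3 + 3*h^2 - 10*h - 24) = h*(h + 2)*(h + 4)*(h^2 + h - 12) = h*(h - 3)*(h + 2)*(h + 4)*(h + 4)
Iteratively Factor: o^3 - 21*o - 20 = (o + 1)*(o^2 - o - 20) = (o - 5)*(o + 1)*(o + 4)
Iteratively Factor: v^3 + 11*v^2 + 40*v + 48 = (v + 4)*(v^2 + 7*v + 12) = (v + 4)^2*(v + 3)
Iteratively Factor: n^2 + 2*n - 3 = (n + 3)*(n - 1)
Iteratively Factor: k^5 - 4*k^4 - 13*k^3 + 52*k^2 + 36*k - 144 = (k + 2)*(k^4 - 6*k^3 - k^2 + 54*k - 72) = (k + 2)*(k + 3)*(k^3 - 9*k^2 + 26*k - 24) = (k - 4)*(k + 2)*(k + 3)*(k^2 - 5*k + 6) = (k - 4)*(k - 3)*(k + 2)*(k + 3)*(k - 2)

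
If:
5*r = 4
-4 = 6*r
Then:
No Solution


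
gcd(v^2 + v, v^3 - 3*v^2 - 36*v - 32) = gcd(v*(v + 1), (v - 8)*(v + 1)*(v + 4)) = v + 1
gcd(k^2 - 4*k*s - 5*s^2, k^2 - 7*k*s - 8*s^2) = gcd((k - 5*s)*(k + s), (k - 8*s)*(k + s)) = k + s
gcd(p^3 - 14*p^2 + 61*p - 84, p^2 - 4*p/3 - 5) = p - 3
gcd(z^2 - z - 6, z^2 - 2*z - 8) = z + 2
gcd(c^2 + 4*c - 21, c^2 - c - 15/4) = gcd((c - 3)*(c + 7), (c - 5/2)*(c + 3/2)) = 1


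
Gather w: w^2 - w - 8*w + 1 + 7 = w^2 - 9*w + 8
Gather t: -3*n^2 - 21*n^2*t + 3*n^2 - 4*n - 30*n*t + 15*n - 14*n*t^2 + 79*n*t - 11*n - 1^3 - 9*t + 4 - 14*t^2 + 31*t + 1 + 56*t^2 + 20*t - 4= t^2*(42 - 14*n) + t*(-21*n^2 + 49*n + 42)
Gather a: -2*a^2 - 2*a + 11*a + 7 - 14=-2*a^2 + 9*a - 7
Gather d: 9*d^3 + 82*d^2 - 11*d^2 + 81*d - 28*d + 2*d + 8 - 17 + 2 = 9*d^3 + 71*d^2 + 55*d - 7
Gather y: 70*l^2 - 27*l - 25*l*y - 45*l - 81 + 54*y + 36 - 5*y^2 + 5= 70*l^2 - 72*l - 5*y^2 + y*(54 - 25*l) - 40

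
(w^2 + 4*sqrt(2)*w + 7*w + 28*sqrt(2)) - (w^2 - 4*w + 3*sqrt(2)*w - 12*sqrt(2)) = sqrt(2)*w + 11*w + 40*sqrt(2)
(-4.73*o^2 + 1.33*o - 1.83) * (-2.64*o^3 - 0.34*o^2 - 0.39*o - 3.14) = 12.4872*o^5 - 1.903*o^4 + 6.2237*o^3 + 14.9557*o^2 - 3.4625*o + 5.7462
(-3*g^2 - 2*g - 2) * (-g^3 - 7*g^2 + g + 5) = 3*g^5 + 23*g^4 + 13*g^3 - 3*g^2 - 12*g - 10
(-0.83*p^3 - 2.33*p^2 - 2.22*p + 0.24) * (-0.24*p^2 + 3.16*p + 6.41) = 0.1992*p^5 - 2.0636*p^4 - 12.1503*p^3 - 22.0081*p^2 - 13.4718*p + 1.5384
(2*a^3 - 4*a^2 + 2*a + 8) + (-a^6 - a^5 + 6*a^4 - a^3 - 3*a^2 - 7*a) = -a^6 - a^5 + 6*a^4 + a^3 - 7*a^2 - 5*a + 8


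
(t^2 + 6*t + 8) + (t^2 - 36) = 2*t^2 + 6*t - 28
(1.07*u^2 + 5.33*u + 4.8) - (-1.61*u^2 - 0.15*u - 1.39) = 2.68*u^2 + 5.48*u + 6.19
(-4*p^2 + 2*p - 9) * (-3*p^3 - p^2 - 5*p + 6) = 12*p^5 - 2*p^4 + 45*p^3 - 25*p^2 + 57*p - 54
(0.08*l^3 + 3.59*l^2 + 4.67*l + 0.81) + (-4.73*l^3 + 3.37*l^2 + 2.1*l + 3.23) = -4.65*l^3 + 6.96*l^2 + 6.77*l + 4.04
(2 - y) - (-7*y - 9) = 6*y + 11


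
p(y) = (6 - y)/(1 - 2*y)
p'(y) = -1/(1 - 2*y) + 2*(6 - y)/(1 - 2*y)^2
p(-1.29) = 2.04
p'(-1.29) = 0.86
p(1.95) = -1.40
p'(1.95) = 1.31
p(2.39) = -0.96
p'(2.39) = 0.77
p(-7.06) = 0.86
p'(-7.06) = 0.05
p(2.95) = -0.62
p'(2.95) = 0.46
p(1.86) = -1.52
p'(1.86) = 1.49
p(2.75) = -0.72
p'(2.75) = 0.54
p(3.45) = -0.43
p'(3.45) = 0.32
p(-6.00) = 0.92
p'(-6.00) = 0.07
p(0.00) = 6.00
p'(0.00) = 11.00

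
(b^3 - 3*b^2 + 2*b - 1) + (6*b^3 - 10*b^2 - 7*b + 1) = 7*b^3 - 13*b^2 - 5*b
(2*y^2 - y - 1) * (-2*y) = -4*y^3 + 2*y^2 + 2*y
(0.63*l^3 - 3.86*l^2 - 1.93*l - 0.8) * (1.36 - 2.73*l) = -1.7199*l^4 + 11.3946*l^3 + 0.0192999999999994*l^2 - 0.4408*l - 1.088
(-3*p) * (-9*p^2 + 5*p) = 27*p^3 - 15*p^2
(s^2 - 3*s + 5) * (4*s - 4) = 4*s^3 - 16*s^2 + 32*s - 20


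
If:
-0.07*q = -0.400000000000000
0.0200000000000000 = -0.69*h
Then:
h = -0.03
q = 5.71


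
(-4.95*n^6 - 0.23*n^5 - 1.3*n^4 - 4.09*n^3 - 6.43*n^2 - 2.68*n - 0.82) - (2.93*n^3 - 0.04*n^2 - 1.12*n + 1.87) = -4.95*n^6 - 0.23*n^5 - 1.3*n^4 - 7.02*n^3 - 6.39*n^2 - 1.56*n - 2.69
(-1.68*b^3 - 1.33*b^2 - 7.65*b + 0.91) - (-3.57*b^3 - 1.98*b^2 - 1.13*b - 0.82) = 1.89*b^3 + 0.65*b^2 - 6.52*b + 1.73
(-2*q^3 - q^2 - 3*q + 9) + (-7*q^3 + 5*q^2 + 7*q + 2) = -9*q^3 + 4*q^2 + 4*q + 11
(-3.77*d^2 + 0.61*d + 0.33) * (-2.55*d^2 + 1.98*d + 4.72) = 9.6135*d^4 - 9.0201*d^3 - 17.4281*d^2 + 3.5326*d + 1.5576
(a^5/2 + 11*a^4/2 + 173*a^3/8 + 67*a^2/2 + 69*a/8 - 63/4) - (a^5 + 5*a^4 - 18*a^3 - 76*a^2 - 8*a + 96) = -a^5/2 + a^4/2 + 317*a^3/8 + 219*a^2/2 + 133*a/8 - 447/4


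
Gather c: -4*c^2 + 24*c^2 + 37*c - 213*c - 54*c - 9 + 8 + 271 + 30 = 20*c^2 - 230*c + 300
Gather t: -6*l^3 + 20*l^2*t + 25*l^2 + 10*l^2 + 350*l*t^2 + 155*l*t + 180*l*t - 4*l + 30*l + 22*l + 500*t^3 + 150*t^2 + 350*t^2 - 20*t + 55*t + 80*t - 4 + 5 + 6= -6*l^3 + 35*l^2 + 48*l + 500*t^3 + t^2*(350*l + 500) + t*(20*l^2 + 335*l + 115) + 7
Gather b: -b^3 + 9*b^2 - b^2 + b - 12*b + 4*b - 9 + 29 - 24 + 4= -b^3 + 8*b^2 - 7*b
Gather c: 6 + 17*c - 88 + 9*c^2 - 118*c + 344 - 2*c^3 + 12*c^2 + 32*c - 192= -2*c^3 + 21*c^2 - 69*c + 70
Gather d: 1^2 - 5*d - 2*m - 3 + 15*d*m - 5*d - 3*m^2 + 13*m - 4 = d*(15*m - 10) - 3*m^2 + 11*m - 6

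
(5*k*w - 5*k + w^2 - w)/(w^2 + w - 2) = (5*k + w)/(w + 2)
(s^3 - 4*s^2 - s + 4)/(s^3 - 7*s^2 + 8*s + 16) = (s - 1)/(s - 4)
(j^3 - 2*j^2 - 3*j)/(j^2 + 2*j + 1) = j*(j - 3)/(j + 1)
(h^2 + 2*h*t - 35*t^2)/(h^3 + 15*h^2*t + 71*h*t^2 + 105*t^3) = (h - 5*t)/(h^2 + 8*h*t + 15*t^2)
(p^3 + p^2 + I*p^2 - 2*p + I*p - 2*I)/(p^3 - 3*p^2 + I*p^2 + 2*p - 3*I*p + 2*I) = (p + 2)/(p - 2)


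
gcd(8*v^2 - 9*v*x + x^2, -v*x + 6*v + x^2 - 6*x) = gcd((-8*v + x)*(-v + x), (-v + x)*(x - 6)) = -v + x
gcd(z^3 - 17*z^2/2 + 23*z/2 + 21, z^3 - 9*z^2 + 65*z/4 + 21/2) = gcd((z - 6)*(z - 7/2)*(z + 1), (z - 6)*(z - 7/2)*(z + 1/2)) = z^2 - 19*z/2 + 21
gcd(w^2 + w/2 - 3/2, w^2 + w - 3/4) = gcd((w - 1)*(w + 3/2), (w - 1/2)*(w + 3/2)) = w + 3/2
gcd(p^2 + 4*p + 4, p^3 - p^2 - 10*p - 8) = p + 2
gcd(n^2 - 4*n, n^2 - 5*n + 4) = n - 4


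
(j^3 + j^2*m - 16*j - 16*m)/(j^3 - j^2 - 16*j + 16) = (j + m)/(j - 1)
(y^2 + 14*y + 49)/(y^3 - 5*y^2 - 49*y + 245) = (y + 7)/(y^2 - 12*y + 35)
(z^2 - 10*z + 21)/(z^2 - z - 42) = (z - 3)/(z + 6)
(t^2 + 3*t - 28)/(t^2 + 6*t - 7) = (t - 4)/(t - 1)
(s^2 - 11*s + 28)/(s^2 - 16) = (s - 7)/(s + 4)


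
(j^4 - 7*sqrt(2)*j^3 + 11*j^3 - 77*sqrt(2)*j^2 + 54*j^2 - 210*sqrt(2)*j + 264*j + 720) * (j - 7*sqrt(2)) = j^5 - 14*sqrt(2)*j^4 + 11*j^4 - 154*sqrt(2)*j^3 + 152*j^3 - 588*sqrt(2)*j^2 + 1342*j^2 - 1848*sqrt(2)*j + 3660*j - 5040*sqrt(2)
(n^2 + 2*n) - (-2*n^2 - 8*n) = 3*n^2 + 10*n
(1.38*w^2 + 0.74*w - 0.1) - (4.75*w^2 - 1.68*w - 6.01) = -3.37*w^2 + 2.42*w + 5.91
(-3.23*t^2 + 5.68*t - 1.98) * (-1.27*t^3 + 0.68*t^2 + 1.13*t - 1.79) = 4.1021*t^5 - 9.41*t^4 + 2.7271*t^3 + 10.8537*t^2 - 12.4046*t + 3.5442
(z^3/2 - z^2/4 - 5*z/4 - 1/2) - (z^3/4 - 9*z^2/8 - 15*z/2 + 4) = z^3/4 + 7*z^2/8 + 25*z/4 - 9/2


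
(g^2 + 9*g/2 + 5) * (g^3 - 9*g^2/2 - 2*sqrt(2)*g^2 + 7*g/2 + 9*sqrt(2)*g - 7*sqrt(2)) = g^5 - 2*sqrt(2)*g^4 - 47*g^3/4 - 27*g^2/4 + 47*sqrt(2)*g^2/2 + 35*g/2 + 27*sqrt(2)*g/2 - 35*sqrt(2)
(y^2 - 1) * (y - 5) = y^3 - 5*y^2 - y + 5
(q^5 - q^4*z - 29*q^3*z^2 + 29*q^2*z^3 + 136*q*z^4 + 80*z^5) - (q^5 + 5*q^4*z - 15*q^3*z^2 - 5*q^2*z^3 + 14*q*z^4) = -6*q^4*z - 14*q^3*z^2 + 34*q^2*z^3 + 122*q*z^4 + 80*z^5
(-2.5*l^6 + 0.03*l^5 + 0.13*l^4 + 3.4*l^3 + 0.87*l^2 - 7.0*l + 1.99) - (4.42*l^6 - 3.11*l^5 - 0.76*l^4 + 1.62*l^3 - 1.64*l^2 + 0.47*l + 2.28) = -6.92*l^6 + 3.14*l^5 + 0.89*l^4 + 1.78*l^3 + 2.51*l^2 - 7.47*l - 0.29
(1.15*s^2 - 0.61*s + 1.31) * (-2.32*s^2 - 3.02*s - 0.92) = -2.668*s^4 - 2.0578*s^3 - 2.255*s^2 - 3.395*s - 1.2052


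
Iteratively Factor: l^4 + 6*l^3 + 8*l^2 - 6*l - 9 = (l + 3)*(l^3 + 3*l^2 - l - 3) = (l - 1)*(l + 3)*(l^2 + 4*l + 3) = (l - 1)*(l + 3)^2*(l + 1)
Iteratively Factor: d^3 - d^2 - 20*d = (d + 4)*(d^2 - 5*d) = (d - 5)*(d + 4)*(d)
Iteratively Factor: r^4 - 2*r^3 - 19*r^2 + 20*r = (r)*(r^3 - 2*r^2 - 19*r + 20) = r*(r + 4)*(r^2 - 6*r + 5) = r*(r - 1)*(r + 4)*(r - 5)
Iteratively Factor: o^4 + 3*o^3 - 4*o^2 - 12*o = (o - 2)*(o^3 + 5*o^2 + 6*o) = (o - 2)*(o + 2)*(o^2 + 3*o) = o*(o - 2)*(o + 2)*(o + 3)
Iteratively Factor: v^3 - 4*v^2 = (v - 4)*(v^2) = v*(v - 4)*(v)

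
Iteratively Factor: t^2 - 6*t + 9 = (t - 3)*(t - 3)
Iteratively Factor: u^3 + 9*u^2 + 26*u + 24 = (u + 3)*(u^2 + 6*u + 8) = (u + 3)*(u + 4)*(u + 2)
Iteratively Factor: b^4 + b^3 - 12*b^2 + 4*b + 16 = (b - 2)*(b^3 + 3*b^2 - 6*b - 8) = (b - 2)*(b + 1)*(b^2 + 2*b - 8) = (b - 2)^2*(b + 1)*(b + 4)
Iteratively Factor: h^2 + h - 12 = (h + 4)*(h - 3)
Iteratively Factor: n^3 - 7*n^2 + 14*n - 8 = (n - 1)*(n^2 - 6*n + 8) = (n - 2)*(n - 1)*(n - 4)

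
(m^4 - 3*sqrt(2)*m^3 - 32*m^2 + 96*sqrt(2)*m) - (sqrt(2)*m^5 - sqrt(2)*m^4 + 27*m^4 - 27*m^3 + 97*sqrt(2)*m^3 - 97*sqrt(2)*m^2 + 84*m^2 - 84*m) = -sqrt(2)*m^5 - 26*m^4 + sqrt(2)*m^4 - 100*sqrt(2)*m^3 + 27*m^3 - 116*m^2 + 97*sqrt(2)*m^2 + 84*m + 96*sqrt(2)*m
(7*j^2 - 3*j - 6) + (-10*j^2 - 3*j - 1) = -3*j^2 - 6*j - 7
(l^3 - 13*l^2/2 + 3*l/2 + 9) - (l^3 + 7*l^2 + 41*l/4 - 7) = -27*l^2/2 - 35*l/4 + 16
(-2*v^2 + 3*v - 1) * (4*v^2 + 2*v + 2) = -8*v^4 + 8*v^3 - 2*v^2 + 4*v - 2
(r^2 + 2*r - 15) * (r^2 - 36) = r^4 + 2*r^3 - 51*r^2 - 72*r + 540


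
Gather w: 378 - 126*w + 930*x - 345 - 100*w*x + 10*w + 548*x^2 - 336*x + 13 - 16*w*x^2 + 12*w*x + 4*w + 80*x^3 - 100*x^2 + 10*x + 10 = w*(-16*x^2 - 88*x - 112) + 80*x^3 + 448*x^2 + 604*x + 56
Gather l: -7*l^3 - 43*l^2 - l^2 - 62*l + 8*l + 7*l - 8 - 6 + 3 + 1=-7*l^3 - 44*l^2 - 47*l - 10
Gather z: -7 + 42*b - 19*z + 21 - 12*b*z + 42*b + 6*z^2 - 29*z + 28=84*b + 6*z^2 + z*(-12*b - 48) + 42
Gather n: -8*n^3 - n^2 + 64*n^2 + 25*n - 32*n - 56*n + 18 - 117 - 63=-8*n^3 + 63*n^2 - 63*n - 162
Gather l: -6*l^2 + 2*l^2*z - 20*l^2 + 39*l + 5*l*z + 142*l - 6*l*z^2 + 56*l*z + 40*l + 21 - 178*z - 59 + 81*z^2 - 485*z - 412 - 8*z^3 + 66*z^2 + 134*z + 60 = l^2*(2*z - 26) + l*(-6*z^2 + 61*z + 221) - 8*z^3 + 147*z^2 - 529*z - 390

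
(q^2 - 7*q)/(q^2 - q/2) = 2*(q - 7)/(2*q - 1)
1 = 1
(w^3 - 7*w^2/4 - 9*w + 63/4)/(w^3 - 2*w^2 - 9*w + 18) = (w - 7/4)/(w - 2)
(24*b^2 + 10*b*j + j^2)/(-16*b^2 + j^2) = (-6*b - j)/(4*b - j)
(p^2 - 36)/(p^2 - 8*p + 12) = (p + 6)/(p - 2)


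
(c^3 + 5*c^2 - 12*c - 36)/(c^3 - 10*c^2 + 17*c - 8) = (c^3 + 5*c^2 - 12*c - 36)/(c^3 - 10*c^2 + 17*c - 8)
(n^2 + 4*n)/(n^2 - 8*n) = (n + 4)/(n - 8)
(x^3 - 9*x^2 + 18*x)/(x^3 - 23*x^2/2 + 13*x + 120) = 2*x*(x - 3)/(2*x^2 - 11*x - 40)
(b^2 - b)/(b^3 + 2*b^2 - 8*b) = (b - 1)/(b^2 + 2*b - 8)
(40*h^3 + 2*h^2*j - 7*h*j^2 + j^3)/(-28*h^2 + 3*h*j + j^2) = (-10*h^2 - 3*h*j + j^2)/(7*h + j)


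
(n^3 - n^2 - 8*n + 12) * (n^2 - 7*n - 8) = n^5 - 8*n^4 - 9*n^3 + 76*n^2 - 20*n - 96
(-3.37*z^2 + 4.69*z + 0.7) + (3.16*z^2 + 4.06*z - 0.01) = -0.21*z^2 + 8.75*z + 0.69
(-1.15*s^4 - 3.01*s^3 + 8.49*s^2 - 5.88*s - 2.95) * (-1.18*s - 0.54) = 1.357*s^5 + 4.1728*s^4 - 8.3928*s^3 + 2.3538*s^2 + 6.6562*s + 1.593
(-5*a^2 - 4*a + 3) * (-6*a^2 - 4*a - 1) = 30*a^4 + 44*a^3 + 3*a^2 - 8*a - 3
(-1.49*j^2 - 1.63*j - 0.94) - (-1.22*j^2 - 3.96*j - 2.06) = -0.27*j^2 + 2.33*j + 1.12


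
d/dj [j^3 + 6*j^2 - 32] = 3*j*(j + 4)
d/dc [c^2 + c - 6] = 2*c + 1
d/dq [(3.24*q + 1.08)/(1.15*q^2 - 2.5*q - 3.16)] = (3.726*q^2 - 8.1*q - (2.3*q - 2.5)*(3.24*q + 1.08) - 10.2384)/(-1.15*q^2 + 2.5*q + 3.16)^2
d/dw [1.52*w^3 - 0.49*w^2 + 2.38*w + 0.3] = 4.56*w^2 - 0.98*w + 2.38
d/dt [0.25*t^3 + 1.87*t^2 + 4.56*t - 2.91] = 0.75*t^2 + 3.74*t + 4.56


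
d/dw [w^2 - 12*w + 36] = 2*w - 12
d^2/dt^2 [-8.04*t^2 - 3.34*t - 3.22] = -16.0800000000000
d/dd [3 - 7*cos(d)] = 7*sin(d)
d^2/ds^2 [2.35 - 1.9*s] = 0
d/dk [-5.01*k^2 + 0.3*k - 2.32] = 0.3 - 10.02*k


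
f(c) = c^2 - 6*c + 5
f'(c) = 2*c - 6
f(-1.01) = 12.08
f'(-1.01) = -8.02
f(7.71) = 18.18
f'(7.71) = 9.42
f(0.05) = 4.70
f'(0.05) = -5.90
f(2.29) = -3.50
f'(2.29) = -1.42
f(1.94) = -2.88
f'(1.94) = -2.12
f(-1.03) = 12.24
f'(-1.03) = -8.06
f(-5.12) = 61.93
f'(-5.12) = -16.24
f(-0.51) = 8.32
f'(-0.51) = -7.02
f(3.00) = -4.00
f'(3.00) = 0.00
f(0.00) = 5.00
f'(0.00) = -6.00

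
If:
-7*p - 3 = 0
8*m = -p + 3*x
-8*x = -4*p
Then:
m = -3/112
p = -3/7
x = -3/14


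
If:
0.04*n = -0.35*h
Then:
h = -0.114285714285714*n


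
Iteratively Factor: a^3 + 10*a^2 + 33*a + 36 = (a + 3)*(a^2 + 7*a + 12) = (a + 3)^2*(a + 4)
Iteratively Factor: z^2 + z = (z + 1)*(z)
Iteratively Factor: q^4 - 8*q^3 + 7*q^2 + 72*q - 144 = (q - 4)*(q^3 - 4*q^2 - 9*q + 36) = (q - 4)^2*(q^2 - 9) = (q - 4)^2*(q - 3)*(q + 3)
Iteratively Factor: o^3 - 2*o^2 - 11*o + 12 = (o - 4)*(o^2 + 2*o - 3) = (o - 4)*(o + 3)*(o - 1)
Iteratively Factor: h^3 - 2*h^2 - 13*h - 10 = (h + 2)*(h^2 - 4*h - 5) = (h + 1)*(h + 2)*(h - 5)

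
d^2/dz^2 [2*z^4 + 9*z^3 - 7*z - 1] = 6*z*(4*z + 9)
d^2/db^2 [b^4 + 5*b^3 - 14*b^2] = 12*b^2 + 30*b - 28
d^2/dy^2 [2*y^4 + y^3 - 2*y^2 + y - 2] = 24*y^2 + 6*y - 4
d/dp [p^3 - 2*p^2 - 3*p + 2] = 3*p^2 - 4*p - 3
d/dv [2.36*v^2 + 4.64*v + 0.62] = 4.72*v + 4.64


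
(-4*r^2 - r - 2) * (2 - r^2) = 4*r^4 + r^3 - 6*r^2 - 2*r - 4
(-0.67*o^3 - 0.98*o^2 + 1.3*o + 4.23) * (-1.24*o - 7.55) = 0.8308*o^4 + 6.2737*o^3 + 5.787*o^2 - 15.0602*o - 31.9365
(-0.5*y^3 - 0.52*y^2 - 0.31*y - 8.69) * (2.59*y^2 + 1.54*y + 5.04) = -1.295*y^5 - 2.1168*y^4 - 4.1237*y^3 - 25.6053*y^2 - 14.945*y - 43.7976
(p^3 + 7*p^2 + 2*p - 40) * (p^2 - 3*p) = p^5 + 4*p^4 - 19*p^3 - 46*p^2 + 120*p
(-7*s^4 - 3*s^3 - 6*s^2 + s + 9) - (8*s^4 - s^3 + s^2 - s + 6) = -15*s^4 - 2*s^3 - 7*s^2 + 2*s + 3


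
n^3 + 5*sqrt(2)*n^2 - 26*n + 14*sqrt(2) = (n - sqrt(2))^2*(n + 7*sqrt(2))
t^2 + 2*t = t*(t + 2)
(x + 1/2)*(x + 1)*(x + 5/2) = x^3 + 4*x^2 + 17*x/4 + 5/4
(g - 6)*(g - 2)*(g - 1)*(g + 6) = g^4 - 3*g^3 - 34*g^2 + 108*g - 72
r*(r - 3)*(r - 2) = r^3 - 5*r^2 + 6*r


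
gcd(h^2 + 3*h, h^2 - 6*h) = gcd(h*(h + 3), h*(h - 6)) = h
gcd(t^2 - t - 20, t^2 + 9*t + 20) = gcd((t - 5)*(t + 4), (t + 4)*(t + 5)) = t + 4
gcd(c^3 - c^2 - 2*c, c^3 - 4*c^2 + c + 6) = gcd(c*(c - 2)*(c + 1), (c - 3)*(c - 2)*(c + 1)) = c^2 - c - 2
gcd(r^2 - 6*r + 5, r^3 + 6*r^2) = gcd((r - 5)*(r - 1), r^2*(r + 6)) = 1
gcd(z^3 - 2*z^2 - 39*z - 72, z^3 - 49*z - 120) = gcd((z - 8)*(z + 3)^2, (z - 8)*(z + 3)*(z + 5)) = z^2 - 5*z - 24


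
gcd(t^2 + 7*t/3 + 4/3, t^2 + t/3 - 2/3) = t + 1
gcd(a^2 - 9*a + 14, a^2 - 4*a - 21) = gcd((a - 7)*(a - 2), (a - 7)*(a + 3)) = a - 7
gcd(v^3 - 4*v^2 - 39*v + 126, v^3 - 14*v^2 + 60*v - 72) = 1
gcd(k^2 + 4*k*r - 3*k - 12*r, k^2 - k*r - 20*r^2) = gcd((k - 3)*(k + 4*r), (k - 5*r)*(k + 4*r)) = k + 4*r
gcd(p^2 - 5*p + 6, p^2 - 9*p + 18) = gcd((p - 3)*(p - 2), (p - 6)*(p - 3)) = p - 3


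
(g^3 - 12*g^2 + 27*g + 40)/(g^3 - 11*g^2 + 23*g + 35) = (g - 8)/(g - 7)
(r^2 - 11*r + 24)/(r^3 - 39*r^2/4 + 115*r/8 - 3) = 8*(r - 3)/(8*r^2 - 14*r + 3)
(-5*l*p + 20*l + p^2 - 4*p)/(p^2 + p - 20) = (-5*l + p)/(p + 5)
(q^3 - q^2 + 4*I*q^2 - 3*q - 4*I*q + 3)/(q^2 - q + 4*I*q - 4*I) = (q^2 + 4*I*q - 3)/(q + 4*I)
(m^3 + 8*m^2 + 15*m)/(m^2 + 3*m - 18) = m*(m^2 + 8*m + 15)/(m^2 + 3*m - 18)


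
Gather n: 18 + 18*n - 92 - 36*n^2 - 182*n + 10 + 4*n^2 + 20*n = -32*n^2 - 144*n - 64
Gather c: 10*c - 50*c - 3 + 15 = 12 - 40*c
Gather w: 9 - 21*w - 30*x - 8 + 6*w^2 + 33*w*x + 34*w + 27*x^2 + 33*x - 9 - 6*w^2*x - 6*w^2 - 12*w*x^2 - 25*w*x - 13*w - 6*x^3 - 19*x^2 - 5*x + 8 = -6*w^2*x + w*(-12*x^2 + 8*x) - 6*x^3 + 8*x^2 - 2*x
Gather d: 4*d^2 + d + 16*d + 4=4*d^2 + 17*d + 4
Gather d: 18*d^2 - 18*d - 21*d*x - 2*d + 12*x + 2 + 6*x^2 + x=18*d^2 + d*(-21*x - 20) + 6*x^2 + 13*x + 2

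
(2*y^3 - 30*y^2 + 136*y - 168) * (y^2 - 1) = 2*y^5 - 30*y^4 + 134*y^3 - 138*y^2 - 136*y + 168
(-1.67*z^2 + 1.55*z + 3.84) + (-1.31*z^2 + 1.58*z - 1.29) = -2.98*z^2 + 3.13*z + 2.55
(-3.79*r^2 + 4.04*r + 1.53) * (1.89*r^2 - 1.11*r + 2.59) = -7.1631*r^4 + 11.8425*r^3 - 11.4088*r^2 + 8.7653*r + 3.9627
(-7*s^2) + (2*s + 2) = -7*s^2 + 2*s + 2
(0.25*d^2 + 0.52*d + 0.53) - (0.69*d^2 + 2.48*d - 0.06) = -0.44*d^2 - 1.96*d + 0.59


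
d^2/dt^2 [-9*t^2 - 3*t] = -18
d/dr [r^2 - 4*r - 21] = 2*r - 4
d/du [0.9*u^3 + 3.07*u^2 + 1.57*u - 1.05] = 2.7*u^2 + 6.14*u + 1.57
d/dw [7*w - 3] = 7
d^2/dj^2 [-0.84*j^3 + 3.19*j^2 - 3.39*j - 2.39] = 6.38 - 5.04*j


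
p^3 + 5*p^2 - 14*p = p*(p - 2)*(p + 7)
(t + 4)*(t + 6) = t^2 + 10*t + 24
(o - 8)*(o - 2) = o^2 - 10*o + 16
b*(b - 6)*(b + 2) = b^3 - 4*b^2 - 12*b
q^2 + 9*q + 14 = (q + 2)*(q + 7)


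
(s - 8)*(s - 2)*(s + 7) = s^3 - 3*s^2 - 54*s + 112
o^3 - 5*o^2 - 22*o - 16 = (o - 8)*(o + 1)*(o + 2)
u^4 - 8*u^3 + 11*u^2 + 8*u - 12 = (u - 6)*(u - 2)*(u - 1)*(u + 1)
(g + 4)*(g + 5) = g^2 + 9*g + 20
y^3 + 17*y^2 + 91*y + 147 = (y + 3)*(y + 7)^2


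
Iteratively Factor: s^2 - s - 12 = (s - 4)*(s + 3)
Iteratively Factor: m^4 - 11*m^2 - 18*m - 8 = (m + 2)*(m^3 - 2*m^2 - 7*m - 4) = (m - 4)*(m + 2)*(m^2 + 2*m + 1) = (m - 4)*(m + 1)*(m + 2)*(m + 1)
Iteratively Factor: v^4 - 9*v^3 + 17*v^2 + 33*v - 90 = (v - 3)*(v^3 - 6*v^2 - v + 30) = (v - 3)*(v + 2)*(v^2 - 8*v + 15) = (v - 5)*(v - 3)*(v + 2)*(v - 3)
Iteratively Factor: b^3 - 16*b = (b + 4)*(b^2 - 4*b) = (b - 4)*(b + 4)*(b)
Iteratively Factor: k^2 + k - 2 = (k - 1)*(k + 2)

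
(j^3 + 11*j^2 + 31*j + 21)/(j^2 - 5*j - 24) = (j^2 + 8*j + 7)/(j - 8)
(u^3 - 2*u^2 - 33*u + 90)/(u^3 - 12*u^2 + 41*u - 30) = (u^2 + 3*u - 18)/(u^2 - 7*u + 6)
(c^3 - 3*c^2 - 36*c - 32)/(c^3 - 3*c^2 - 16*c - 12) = (c^2 - 4*c - 32)/(c^2 - 4*c - 12)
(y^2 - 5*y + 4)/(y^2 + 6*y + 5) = (y^2 - 5*y + 4)/(y^2 + 6*y + 5)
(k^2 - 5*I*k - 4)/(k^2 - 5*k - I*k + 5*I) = (k - 4*I)/(k - 5)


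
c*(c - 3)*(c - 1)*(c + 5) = c^4 + c^3 - 17*c^2 + 15*c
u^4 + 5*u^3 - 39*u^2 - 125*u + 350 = (u - 5)*(u - 2)*(u + 5)*(u + 7)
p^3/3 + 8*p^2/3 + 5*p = p*(p/3 + 1)*(p + 5)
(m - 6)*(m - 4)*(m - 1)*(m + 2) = m^4 - 9*m^3 + 12*m^2 + 44*m - 48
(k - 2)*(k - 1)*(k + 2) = k^3 - k^2 - 4*k + 4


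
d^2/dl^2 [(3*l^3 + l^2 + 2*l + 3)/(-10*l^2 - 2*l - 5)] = 14*(-6*l^3 - 120*l^2 - 15*l + 19)/(1000*l^6 + 600*l^5 + 1620*l^4 + 608*l^3 + 810*l^2 + 150*l + 125)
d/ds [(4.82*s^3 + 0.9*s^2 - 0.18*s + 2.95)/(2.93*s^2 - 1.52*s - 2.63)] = (14.1226*s^4 - 14.6528*s^3 - 38.8704*s^2 - 22.021*s + 4.9574)/(8.5849*s^4 - 8.9072*s^3 - 13.1014*s^2 + 7.9952*s + 6.9169)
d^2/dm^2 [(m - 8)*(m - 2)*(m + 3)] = 6*m - 14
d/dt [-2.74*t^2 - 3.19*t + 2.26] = -5.48*t - 3.19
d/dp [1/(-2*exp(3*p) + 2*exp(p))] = (3*exp(2*p) - 1)*exp(-p)/(2*(1 - exp(2*p))^2)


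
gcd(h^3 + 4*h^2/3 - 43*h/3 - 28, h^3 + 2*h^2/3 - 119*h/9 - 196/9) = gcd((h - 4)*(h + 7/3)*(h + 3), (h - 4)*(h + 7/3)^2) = h^2 - 5*h/3 - 28/3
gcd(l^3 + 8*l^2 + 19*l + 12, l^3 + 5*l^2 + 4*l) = l^2 + 5*l + 4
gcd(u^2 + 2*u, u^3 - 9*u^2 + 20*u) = u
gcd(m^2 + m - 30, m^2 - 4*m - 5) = m - 5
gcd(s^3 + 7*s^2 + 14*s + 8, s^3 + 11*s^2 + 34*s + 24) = s^2 + 5*s + 4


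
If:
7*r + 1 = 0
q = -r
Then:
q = 1/7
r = -1/7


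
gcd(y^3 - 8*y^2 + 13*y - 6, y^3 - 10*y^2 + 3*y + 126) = y - 6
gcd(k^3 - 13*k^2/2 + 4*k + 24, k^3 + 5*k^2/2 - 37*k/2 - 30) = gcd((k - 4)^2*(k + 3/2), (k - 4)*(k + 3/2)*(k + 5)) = k^2 - 5*k/2 - 6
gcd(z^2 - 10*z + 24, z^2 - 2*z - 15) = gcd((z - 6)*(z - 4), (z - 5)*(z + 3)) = 1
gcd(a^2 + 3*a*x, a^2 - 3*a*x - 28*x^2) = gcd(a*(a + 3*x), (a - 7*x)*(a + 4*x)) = 1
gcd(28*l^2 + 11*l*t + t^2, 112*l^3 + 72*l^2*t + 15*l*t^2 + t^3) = 28*l^2 + 11*l*t + t^2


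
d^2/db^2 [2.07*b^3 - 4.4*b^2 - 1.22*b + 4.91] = 12.42*b - 8.8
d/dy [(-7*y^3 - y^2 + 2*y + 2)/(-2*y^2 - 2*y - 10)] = (7*y^4 + 14*y^3 + 108*y^2 + 14*y - 8)/(2*(y^4 + 2*y^3 + 11*y^2 + 10*y + 25))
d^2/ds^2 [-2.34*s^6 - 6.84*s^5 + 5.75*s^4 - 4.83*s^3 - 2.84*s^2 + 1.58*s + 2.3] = -70.2*s^4 - 136.8*s^3 + 69.0*s^2 - 28.98*s - 5.68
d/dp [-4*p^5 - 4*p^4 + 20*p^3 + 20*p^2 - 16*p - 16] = -20*p^4 - 16*p^3 + 60*p^2 + 40*p - 16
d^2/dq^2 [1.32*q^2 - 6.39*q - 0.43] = 2.64000000000000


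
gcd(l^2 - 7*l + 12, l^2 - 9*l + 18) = l - 3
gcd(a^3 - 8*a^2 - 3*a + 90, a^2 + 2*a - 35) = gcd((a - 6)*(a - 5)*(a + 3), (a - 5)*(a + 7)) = a - 5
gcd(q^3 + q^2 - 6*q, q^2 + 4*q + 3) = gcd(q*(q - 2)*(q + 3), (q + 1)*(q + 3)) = q + 3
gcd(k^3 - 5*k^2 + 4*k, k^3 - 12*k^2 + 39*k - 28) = k^2 - 5*k + 4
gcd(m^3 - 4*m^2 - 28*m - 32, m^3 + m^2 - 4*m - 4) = m + 2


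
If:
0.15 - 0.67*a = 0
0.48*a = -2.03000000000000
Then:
No Solution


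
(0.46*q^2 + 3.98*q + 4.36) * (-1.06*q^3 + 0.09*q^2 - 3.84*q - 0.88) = -0.4876*q^5 - 4.1774*q^4 - 6.0298*q^3 - 15.2956*q^2 - 20.2448*q - 3.8368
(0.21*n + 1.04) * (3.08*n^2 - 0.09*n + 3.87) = 0.6468*n^3 + 3.1843*n^2 + 0.7191*n + 4.0248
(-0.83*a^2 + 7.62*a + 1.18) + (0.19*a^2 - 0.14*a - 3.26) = -0.64*a^2 + 7.48*a - 2.08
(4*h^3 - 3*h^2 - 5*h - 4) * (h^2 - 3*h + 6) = 4*h^5 - 15*h^4 + 28*h^3 - 7*h^2 - 18*h - 24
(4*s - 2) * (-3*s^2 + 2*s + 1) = -12*s^3 + 14*s^2 - 2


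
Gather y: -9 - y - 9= -y - 18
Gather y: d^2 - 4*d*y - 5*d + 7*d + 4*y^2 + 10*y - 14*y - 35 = d^2 + 2*d + 4*y^2 + y*(-4*d - 4) - 35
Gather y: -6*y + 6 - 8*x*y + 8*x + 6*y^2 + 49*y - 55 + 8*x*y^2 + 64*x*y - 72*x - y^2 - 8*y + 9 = -64*x + y^2*(8*x + 5) + y*(56*x + 35) - 40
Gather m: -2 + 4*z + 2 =4*z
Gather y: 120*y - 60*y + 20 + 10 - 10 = 60*y + 20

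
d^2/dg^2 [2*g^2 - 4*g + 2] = 4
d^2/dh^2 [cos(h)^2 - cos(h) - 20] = cos(h) - 2*cos(2*h)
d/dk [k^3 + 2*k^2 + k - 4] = 3*k^2 + 4*k + 1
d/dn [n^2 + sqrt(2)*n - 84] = 2*n + sqrt(2)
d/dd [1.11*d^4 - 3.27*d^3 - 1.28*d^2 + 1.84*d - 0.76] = 4.44*d^3 - 9.81*d^2 - 2.56*d + 1.84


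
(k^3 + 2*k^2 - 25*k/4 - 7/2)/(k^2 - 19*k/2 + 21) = (4*k^3 + 8*k^2 - 25*k - 14)/(2*(2*k^2 - 19*k + 42))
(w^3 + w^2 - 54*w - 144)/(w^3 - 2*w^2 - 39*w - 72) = (w + 6)/(w + 3)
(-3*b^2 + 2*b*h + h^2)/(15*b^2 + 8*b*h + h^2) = (-b + h)/(5*b + h)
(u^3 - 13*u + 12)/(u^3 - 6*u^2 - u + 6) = (u^2 + u - 12)/(u^2 - 5*u - 6)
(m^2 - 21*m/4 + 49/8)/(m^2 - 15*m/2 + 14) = (m - 7/4)/(m - 4)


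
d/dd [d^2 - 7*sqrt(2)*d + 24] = 2*d - 7*sqrt(2)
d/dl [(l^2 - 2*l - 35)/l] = 1 + 35/l^2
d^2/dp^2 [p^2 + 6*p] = 2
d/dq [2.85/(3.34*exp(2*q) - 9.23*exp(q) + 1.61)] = (26.3055 - 19.038*exp(q))*exp(q)/(3.34*exp(2*q) - 9.23*exp(q) + 1.61)^2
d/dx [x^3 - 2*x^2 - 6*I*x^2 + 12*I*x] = 3*x^2 - 4*x - 12*I*x + 12*I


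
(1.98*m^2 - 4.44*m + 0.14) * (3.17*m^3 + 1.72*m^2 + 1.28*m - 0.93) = 6.2766*m^5 - 10.6692*m^4 - 4.6586*m^3 - 7.2838*m^2 + 4.3084*m - 0.1302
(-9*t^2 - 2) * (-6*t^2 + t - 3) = 54*t^4 - 9*t^3 + 39*t^2 - 2*t + 6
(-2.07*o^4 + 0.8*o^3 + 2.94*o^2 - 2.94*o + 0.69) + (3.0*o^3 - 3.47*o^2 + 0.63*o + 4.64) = -2.07*o^4 + 3.8*o^3 - 0.53*o^2 - 2.31*o + 5.33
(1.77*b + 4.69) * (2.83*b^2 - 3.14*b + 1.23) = 5.0091*b^3 + 7.7149*b^2 - 12.5495*b + 5.7687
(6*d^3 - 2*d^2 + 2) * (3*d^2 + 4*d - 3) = 18*d^5 + 18*d^4 - 26*d^3 + 12*d^2 + 8*d - 6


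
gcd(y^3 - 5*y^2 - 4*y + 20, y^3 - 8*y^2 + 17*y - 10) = y^2 - 7*y + 10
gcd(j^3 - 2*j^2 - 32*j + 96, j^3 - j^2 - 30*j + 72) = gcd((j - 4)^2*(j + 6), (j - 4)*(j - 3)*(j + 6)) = j^2 + 2*j - 24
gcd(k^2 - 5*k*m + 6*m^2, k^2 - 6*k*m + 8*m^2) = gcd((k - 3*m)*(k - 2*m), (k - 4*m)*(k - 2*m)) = k - 2*m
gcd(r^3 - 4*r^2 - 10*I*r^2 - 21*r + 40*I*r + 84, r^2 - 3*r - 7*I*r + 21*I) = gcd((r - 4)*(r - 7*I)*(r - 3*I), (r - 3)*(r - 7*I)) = r - 7*I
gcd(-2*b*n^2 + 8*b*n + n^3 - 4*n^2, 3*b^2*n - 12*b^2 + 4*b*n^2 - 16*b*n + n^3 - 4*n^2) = n - 4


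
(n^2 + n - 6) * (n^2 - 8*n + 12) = n^4 - 7*n^3 - 2*n^2 + 60*n - 72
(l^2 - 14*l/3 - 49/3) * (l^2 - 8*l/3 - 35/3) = l^4 - 22*l^3/3 - 140*l^2/9 + 98*l + 1715/9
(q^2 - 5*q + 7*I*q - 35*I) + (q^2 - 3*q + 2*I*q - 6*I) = 2*q^2 - 8*q + 9*I*q - 41*I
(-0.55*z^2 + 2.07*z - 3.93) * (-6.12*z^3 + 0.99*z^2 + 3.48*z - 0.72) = 3.366*z^5 - 13.2129*z^4 + 24.1869*z^3 + 3.7089*z^2 - 15.1668*z + 2.8296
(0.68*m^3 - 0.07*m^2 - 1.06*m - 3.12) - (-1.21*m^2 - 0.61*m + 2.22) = 0.68*m^3 + 1.14*m^2 - 0.45*m - 5.34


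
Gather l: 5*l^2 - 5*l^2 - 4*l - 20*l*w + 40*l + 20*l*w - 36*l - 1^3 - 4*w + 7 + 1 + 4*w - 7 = 0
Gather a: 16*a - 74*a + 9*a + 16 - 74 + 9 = -49*a - 49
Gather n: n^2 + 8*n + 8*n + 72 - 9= n^2 + 16*n + 63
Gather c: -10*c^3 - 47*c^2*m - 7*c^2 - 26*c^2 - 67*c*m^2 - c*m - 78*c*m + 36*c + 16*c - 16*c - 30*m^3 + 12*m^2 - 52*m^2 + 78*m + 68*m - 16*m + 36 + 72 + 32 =-10*c^3 + c^2*(-47*m - 33) + c*(-67*m^2 - 79*m + 36) - 30*m^3 - 40*m^2 + 130*m + 140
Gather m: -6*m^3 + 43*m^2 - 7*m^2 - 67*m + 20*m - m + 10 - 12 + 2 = -6*m^3 + 36*m^2 - 48*m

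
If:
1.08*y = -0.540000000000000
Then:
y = -0.50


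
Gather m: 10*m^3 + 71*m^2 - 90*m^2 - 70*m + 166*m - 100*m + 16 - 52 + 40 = 10*m^3 - 19*m^2 - 4*m + 4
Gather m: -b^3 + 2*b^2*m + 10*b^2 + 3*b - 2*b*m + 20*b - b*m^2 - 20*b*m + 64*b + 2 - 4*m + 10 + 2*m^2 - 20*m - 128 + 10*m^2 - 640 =-b^3 + 10*b^2 + 87*b + m^2*(12 - b) + m*(2*b^2 - 22*b - 24) - 756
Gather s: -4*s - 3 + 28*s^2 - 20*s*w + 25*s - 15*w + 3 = 28*s^2 + s*(21 - 20*w) - 15*w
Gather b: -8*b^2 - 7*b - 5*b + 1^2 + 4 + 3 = -8*b^2 - 12*b + 8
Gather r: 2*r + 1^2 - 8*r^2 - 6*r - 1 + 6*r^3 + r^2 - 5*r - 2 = 6*r^3 - 7*r^2 - 9*r - 2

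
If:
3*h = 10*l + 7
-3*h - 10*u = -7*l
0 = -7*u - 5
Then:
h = 157/63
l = 1/21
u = -5/7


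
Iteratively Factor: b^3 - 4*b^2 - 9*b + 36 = (b - 3)*(b^2 - b - 12) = (b - 4)*(b - 3)*(b + 3)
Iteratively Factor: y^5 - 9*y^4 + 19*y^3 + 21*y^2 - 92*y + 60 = (y - 1)*(y^4 - 8*y^3 + 11*y^2 + 32*y - 60) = (y - 3)*(y - 1)*(y^3 - 5*y^2 - 4*y + 20) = (y - 5)*(y - 3)*(y - 1)*(y^2 - 4) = (y - 5)*(y - 3)*(y - 2)*(y - 1)*(y + 2)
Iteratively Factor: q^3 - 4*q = (q + 2)*(q^2 - 2*q) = (q - 2)*(q + 2)*(q)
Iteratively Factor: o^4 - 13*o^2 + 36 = (o + 2)*(o^3 - 2*o^2 - 9*o + 18) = (o - 3)*(o + 2)*(o^2 + o - 6) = (o - 3)*(o + 2)*(o + 3)*(o - 2)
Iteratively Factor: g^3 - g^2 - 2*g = (g)*(g^2 - g - 2) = g*(g + 1)*(g - 2)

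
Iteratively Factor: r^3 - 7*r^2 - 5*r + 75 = (r - 5)*(r^2 - 2*r - 15) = (r - 5)*(r + 3)*(r - 5)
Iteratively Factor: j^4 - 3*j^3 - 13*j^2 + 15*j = (j - 1)*(j^3 - 2*j^2 - 15*j) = j*(j - 1)*(j^2 - 2*j - 15) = j*(j - 5)*(j - 1)*(j + 3)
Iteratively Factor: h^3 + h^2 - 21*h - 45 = (h - 5)*(h^2 + 6*h + 9) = (h - 5)*(h + 3)*(h + 3)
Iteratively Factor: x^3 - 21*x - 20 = (x + 1)*(x^2 - x - 20) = (x + 1)*(x + 4)*(x - 5)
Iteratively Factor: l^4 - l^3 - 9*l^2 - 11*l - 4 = (l - 4)*(l^3 + 3*l^2 + 3*l + 1) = (l - 4)*(l + 1)*(l^2 + 2*l + 1) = (l - 4)*(l + 1)^2*(l + 1)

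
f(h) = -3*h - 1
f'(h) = -3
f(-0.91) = 1.73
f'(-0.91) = -3.00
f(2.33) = -7.99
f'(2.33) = -3.00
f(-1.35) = 3.05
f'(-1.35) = -3.00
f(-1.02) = 2.06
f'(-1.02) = -3.00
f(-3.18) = 8.54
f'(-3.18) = -3.00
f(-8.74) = 25.22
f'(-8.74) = -3.00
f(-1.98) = 4.94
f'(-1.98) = -3.00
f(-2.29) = 5.87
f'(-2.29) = -3.00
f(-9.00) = 26.00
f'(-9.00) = -3.00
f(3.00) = -10.00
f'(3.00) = -3.00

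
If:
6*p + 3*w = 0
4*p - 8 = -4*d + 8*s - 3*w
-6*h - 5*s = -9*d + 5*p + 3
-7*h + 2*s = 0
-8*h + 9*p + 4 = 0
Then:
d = -790/703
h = -274/703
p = -556/703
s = -959/703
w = 1112/703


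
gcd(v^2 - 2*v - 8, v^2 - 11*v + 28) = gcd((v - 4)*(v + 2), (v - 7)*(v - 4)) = v - 4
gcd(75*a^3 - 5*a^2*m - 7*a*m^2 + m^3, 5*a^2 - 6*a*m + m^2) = 5*a - m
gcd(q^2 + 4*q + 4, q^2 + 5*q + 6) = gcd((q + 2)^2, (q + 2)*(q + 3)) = q + 2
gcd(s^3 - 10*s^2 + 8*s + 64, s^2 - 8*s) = s - 8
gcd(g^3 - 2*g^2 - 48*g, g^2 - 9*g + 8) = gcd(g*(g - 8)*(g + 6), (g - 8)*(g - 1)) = g - 8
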